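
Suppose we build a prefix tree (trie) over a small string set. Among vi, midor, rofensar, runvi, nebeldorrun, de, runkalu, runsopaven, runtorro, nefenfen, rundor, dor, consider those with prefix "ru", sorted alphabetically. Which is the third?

DFS of the "ru" subtree visits, in order: "rundor", "runkalu", "runsopaven", "runtorro", "runvi"
Position 3: runsopaven

runsopaven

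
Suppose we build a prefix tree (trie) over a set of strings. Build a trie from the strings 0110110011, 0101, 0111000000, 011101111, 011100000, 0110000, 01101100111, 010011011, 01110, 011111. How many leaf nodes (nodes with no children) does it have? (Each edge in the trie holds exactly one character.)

7

A leaf is a node with no children — equivalently, the end of a word that is not a proper prefix of any other stored word.
Those words: "010011011", "0101", "0110000", "01101100111", "0111000000", "011101111", "011111"
Leaf count: 7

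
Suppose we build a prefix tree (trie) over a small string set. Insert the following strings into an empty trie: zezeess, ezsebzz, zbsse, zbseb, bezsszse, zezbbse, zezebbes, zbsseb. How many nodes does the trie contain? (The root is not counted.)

37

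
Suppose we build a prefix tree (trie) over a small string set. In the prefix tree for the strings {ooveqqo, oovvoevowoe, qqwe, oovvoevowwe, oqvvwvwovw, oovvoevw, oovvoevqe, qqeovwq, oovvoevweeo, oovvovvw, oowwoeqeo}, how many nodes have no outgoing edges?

10

Leaves are exactly the stored words that no other stored word extends.
Those words: "ooveqqo", "oovvoevowoe", "oovvoevowwe", "oovvoevqe", "oovvoevweeo", "oovvovvw", "oowwoeqeo", "oqvvwvwovw", "qqeovwq", "qqwe"
Leaf count: 10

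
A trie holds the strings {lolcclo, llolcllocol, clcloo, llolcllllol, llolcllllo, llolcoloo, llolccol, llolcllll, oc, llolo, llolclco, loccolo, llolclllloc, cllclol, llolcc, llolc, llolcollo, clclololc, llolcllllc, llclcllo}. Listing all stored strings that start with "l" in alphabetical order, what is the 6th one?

llolcllll

Words with prefix "l", in lexicographic order: "llclcllo", "llolc", "llolcc", "llolccol", "llolclco", "llolcllll", "llolcllllc", "llolcllllo", "llolclllloc", "llolcllllol", "llolcllocol", "llolcollo", "llolcoloo", "llolo", "loccolo", "lolcclo"
Position 6: llolcllll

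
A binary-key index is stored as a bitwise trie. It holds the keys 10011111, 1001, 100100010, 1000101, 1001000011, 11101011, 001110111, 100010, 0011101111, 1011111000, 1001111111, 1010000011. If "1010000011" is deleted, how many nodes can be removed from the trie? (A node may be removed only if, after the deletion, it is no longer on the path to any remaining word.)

7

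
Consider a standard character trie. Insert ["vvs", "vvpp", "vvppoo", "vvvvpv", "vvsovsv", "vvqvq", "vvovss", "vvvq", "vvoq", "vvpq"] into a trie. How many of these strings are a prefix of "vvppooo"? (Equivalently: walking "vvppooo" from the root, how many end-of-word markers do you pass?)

2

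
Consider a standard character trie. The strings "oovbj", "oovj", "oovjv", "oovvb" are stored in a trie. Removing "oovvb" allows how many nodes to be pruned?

After clearing the end-marker at "oovvb", prune upward until reaching a node still needed by another word.
The suffix "vb" (2 nodes) is used only by "oovvb"; the node for "oov" still has the child "b", so pruning stops there.
Nodes removed: 2

2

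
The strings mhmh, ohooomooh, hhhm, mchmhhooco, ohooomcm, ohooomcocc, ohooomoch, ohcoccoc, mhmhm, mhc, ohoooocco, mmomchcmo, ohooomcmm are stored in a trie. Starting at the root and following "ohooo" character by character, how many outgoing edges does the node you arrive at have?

2

Walk "ohooo" from the root, arriving at one node.
Characters that immediately follow "ohooo" among the stored strings: {m, o}.
That node has 2 child edges.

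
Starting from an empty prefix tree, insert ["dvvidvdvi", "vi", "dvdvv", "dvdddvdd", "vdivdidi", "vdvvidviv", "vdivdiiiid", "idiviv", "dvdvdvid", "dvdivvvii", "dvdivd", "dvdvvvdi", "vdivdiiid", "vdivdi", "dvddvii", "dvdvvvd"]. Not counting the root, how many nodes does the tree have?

61

Insert word by word; a character creates a node only if that edge doesn't already exist:
  "dvvidvdvi" → 9 new (d, v, v, i, d, v, d, v, i)
  "vi" → 2 new (v, i)
  "dvdvv" → prefix "dv" already present; 3 new (d, v, v)
  "dvdddvdd" → prefix "dvd" already present; 5 new (d, d, v, d, d)
  "vdivdidi" → prefix "v" already present; 7 new (d, i, v, d, i, d, i)
  "vdvvidviv" → prefix "vd" already present; 7 new (v, v, i, d, v, i, v)
  "vdivdiiiid" → prefix "vdivdi" already present; 4 new (i, i, i, d)
  "idiviv" → 6 new (i, d, i, v, i, v)
  "dvdvdvid" → prefix "dvdv" already present; 4 new (d, v, i, d)
  "dvdivvvii" → prefix "dvd" already present; 6 new (i, v, v, v, i, i)
  "dvdivd" → prefix "dvdiv" already present; 1 new (d)
  "dvdvvvdi" → prefix "dvdvv" already present; 3 new (v, d, i)
  "vdivdiiid" → prefix "vdivdiii" already present; 1 new (d)
  "vdivdi" → prefix "vdivdi" already present; 0 new (none)
  "dvddvii" → prefix "dvdd" already present; 3 new (v, i, i)
  "dvdvvvd" → prefix "dvdvvvd" already present; 0 new (none)
Total nodes = 9 + 2 + 3 + 5 + 7 + 7 + 4 + 6 + 4 + 6 + 1 + 3 + 1 + 0 + 3 + 0 = 61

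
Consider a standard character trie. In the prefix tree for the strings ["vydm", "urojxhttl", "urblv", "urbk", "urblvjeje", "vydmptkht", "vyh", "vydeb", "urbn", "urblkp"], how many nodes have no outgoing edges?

Leaves are exactly the stored words that no other stored word extends.
Those words: "urbk", "urblkp", "urblvjeje", "urbn", "urojxhttl", "vydeb", "vydmptkht", "vyh"
Leaf count: 8

8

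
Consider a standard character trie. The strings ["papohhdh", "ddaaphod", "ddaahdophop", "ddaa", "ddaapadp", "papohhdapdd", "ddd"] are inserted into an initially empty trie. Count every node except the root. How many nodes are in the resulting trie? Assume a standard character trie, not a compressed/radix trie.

For each word, the new-node count is its length minus the longest prefix already in the trie:
  "papohhdh" → 8 new (p, a, p, o, h, h, d, h)
  "ddaaphod" → 8 new (d, d, a, a, p, h, o, d)
  "ddaahdophop" → prefix "ddaa" already present; 7 new (h, d, o, p, h, o, p)
  "ddaa" → prefix "ddaa" already present; 0 new (none)
  "ddaapadp" → prefix "ddaap" already present; 3 new (a, d, p)
  "papohhdapdd" → prefix "papohhd" already present; 4 new (a, p, d, d)
  "ddd" → prefix "dd" already present; 1 new (d)
Total nodes = 8 + 8 + 7 + 0 + 3 + 4 + 1 = 31

31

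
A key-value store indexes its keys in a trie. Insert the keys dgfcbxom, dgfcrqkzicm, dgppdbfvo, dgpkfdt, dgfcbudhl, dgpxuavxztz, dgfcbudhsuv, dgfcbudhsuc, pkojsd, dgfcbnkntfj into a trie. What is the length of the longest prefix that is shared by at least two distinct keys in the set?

Look for the deepest trie node that still has at least two words in its subtree.
e.g. "dgfcbudhsuc" and "dgfcbudhsuv" share the prefix "dgfcbudhsu" of length 10; no pair shares a longer one.
Longest shared-prefix length: 10

10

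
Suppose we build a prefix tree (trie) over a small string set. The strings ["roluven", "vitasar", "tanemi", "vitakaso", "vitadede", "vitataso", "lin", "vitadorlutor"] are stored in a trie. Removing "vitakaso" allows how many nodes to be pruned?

A node on "vitakaso"'s path can go only if nothing else ends at it or branches off below it.
The suffix "kaso" (4 nodes) is used only by "vitakaso"; the node for "vita" still has the child "s", so pruning stops there.
Nodes removed: 4

4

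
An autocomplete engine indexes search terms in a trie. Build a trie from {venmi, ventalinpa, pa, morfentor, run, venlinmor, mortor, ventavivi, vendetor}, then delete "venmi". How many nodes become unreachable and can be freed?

A node on "venmi"'s path can go only if nothing else ends at it or branches off below it.
The suffix "mi" (2 nodes) is used only by "venmi"; the node for "ven" still has the child "t", so pruning stops there.
Nodes removed: 2

2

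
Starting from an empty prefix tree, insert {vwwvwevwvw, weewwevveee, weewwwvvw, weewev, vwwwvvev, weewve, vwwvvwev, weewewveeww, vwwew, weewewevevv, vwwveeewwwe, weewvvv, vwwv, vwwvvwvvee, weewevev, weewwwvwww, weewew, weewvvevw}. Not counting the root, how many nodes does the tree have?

72

Insert word by word; a character creates a node only if that edge doesn't already exist:
  "vwwvwevwvw" → 10 new (v, w, w, v, w, e, v, w, v, w)
  "weewwevveee" → 11 new (w, e, e, w, w, e, v, v, e, e, e)
  "weewwwvvw" → prefix "weeww" already present; 4 new (w, v, v, w)
  "weewev" → prefix "weew" already present; 2 new (e, v)
  "vwwwvvev" → prefix "vww" already present; 5 new (w, v, v, e, v)
  "weewve" → prefix "weew" already present; 2 new (v, e)
  "vwwvvwev" → prefix "vwwv" already present; 4 new (v, w, e, v)
  "weewewveeww" → prefix "weewe" already present; 6 new (w, v, e, e, w, w)
  "vwwew" → prefix "vww" already present; 2 new (e, w)
  "weewewevevv" → prefix "weewew" already present; 5 new (e, v, e, v, v)
  "vwwveeewwwe" → prefix "vwwv" already present; 7 new (e, e, e, w, w, w, e)
  "weewvvv" → prefix "weewv" already present; 2 new (v, v)
  "vwwv" → prefix "vwwv" already present; 0 new (none)
  "vwwvvwvvee" → prefix "vwwvvw" already present; 4 new (v, v, e, e)
  "weewevev" → prefix "weewev" already present; 2 new (e, v)
  "weewwwvwww" → prefix "weewwwv" already present; 3 new (w, w, w)
  "weewew" → prefix "weewew" already present; 0 new (none)
  "weewvvevw" → prefix "weewvv" already present; 3 new (e, v, w)
Total nodes = 10 + 11 + 4 + 2 + 5 + 2 + 4 + 6 + 2 + 5 + 7 + 2 + 0 + 4 + 2 + 3 + 0 + 3 = 72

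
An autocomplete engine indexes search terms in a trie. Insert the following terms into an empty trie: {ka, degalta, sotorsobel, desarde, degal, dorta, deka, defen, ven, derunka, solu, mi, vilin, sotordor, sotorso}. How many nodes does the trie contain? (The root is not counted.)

Count nodes per top-level branch (shared prefixes stored once):
  'd'-branch (defen, degal, degalta, deka, derunka, desarde, dorta): 26 nodes
  'k'-branch (ka): 2 nodes
  'm'-branch (mi): 2 nodes
  's'-branch (solu, sotordor, sotorso, sotorsobel): 15 nodes
  'v'-branch (ven, vilin): 7 nodes
Sum: 52

52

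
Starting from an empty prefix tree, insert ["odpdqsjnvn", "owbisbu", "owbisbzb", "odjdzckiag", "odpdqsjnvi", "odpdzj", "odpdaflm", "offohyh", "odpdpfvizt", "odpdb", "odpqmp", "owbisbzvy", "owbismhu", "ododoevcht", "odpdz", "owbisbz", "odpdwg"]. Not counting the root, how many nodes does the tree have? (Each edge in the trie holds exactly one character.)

64

For each word, the new-node count is its length minus the longest prefix already in the trie:
  "odpdqsjnvn" → 10 new (o, d, p, d, q, s, j, n, v, n)
  "owbisbu" → prefix "o" already present; 6 new (w, b, i, s, b, u)
  "owbisbzb" → prefix "owbisb" already present; 2 new (z, b)
  "odjdzckiag" → prefix "od" already present; 8 new (j, d, z, c, k, i, a, g)
  "odpdqsjnvi" → prefix "odpdqsjnv" already present; 1 new (i)
  "odpdzj" → prefix "odpd" already present; 2 new (z, j)
  "odpdaflm" → prefix "odpd" already present; 4 new (a, f, l, m)
  "offohyh" → prefix "o" already present; 6 new (f, f, o, h, y, h)
  "odpdpfvizt" → prefix "odpd" already present; 6 new (p, f, v, i, z, t)
  "odpdb" → prefix "odpd" already present; 1 new (b)
  "odpqmp" → prefix "odp" already present; 3 new (q, m, p)
  "owbisbzvy" → prefix "owbisbz" already present; 2 new (v, y)
  "owbismhu" → prefix "owbis" already present; 3 new (m, h, u)
  "ododoevcht" → prefix "od" already present; 8 new (o, d, o, e, v, c, h, t)
  "odpdz" → prefix "odpdz" already present; 0 new (none)
  "owbisbz" → prefix "owbisbz" already present; 0 new (none)
  "odpdwg" → prefix "odpd" already present; 2 new (w, g)
Total nodes = 10 + 6 + 2 + 8 + 1 + 2 + 4 + 6 + 6 + 1 + 3 + 2 + 3 + 8 + 0 + 0 + 2 = 64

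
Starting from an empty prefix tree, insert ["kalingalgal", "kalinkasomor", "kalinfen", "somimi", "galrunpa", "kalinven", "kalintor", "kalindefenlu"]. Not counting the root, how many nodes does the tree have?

Count nodes per top-level branch (shared prefixes stored once):
  'g'-branch (galrunpa): 8 nodes
  'k'-branch (kalindefenlu, kalinfen, kalingalgal, kalinkasomor, kalintor, kalinven): 34 nodes
  's'-branch (somimi): 6 nodes
Sum: 48

48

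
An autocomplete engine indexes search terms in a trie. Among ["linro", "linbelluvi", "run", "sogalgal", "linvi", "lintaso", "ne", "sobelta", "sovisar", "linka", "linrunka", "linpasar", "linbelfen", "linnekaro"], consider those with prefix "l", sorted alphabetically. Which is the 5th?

Filter for "l…" and sort: "linbelfen", "linbelluvi", "linka", "linnekaro", "linpasar", "linro", "linrunka", "lintaso", "linvi"
Position 5: linpasar

linpasar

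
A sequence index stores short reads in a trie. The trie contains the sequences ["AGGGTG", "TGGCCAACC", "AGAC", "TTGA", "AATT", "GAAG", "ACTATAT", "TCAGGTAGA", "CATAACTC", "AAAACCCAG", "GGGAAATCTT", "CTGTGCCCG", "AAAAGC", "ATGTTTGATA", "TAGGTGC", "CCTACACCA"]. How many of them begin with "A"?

Traverse to the node for "A", then collect every word in that subtree.
Words under "A": AAAACCCAG, AAAAGC, AATT, ACTATAT, AGAC, AGGGTG, ATGTTTGATA
Count: 7

7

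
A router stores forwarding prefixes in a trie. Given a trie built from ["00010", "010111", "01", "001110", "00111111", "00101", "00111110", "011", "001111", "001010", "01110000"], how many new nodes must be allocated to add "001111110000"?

4

Walking "001111110000" from the root, the first 8 characters ("00111111") follow existing edges; "0" is the first miss.
New nodes needed: |"001111110000"| − 8 = 12 − 8 = 4.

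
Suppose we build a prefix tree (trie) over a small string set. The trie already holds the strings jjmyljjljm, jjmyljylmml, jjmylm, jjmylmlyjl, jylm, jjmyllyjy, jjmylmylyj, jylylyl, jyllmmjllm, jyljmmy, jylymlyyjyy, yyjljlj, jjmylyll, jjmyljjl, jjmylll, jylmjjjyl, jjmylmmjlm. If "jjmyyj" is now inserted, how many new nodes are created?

2

The longest prefix of "jjmyyj" already in the trie is "jjmy" (length 4).
Each of the 2 remaining characters creates one node.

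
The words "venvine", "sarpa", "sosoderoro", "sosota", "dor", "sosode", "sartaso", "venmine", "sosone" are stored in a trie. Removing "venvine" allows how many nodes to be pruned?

4

A node on "venvine"'s path can go only if nothing else ends at it or branches off below it.
The suffix "vine" (4 nodes) is used only by "venvine"; the node for "ven" still has the child "m", so pruning stops there.
Nodes removed: 4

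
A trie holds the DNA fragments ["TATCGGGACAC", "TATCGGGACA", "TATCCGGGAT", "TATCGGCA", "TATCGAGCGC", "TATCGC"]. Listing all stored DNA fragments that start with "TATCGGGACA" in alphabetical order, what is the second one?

TATCGGGACAC

Filter for "TATCGGGACA…" and sort: "TATCGGGACA", "TATCGGGACAC"
The 2nd is TATCGGGACAC.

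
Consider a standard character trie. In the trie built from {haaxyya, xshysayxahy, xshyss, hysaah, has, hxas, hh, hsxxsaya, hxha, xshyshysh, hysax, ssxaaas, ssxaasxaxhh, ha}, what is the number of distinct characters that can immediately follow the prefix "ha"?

Walk "ha" from the root, arriving at one node.
Characters that immediately follow "ha" among the stored strings: {a, s}.
That node has 2 child edges.

2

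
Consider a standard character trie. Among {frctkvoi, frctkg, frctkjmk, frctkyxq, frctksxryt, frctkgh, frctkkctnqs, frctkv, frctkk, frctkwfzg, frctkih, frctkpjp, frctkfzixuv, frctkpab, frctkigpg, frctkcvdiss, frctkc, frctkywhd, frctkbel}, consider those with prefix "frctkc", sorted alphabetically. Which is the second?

Words with prefix "frctkc", in lexicographic order: "frctkc", "frctkcvdiss"
The 2nd is frctkcvdiss.

frctkcvdiss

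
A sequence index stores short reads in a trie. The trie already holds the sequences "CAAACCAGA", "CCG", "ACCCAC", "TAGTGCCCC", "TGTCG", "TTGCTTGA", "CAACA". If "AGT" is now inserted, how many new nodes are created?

Walking "AGT" from the root, the first 1 characters ("A") follow existing edges; "G" is the first miss.
So 3 − 1 = 2 new nodes.

2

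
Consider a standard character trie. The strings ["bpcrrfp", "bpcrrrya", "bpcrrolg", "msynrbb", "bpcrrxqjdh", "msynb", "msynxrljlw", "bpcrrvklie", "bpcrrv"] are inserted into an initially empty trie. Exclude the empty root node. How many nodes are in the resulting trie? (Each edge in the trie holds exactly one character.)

37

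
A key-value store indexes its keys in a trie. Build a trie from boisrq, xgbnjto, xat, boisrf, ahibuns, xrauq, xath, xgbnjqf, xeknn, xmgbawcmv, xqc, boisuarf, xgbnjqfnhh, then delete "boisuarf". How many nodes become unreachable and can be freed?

After clearing the end-marker at "boisuarf", prune upward until reaching a node still needed by another word.
The suffix "uarf" (4 nodes) is used only by "boisuarf"; the node for "bois" still has the child "r", so pruning stops there.
Nodes removed: 4

4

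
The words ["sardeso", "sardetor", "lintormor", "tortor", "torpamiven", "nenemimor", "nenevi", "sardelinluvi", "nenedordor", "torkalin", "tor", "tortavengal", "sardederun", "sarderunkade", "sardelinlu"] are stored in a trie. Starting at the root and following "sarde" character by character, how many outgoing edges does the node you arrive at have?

5

Follow the path "sarde" to its node, then look at its outgoing edges.
Distinct next characters after "sarde": d, l, r, s, t.
That node has 5 child edges.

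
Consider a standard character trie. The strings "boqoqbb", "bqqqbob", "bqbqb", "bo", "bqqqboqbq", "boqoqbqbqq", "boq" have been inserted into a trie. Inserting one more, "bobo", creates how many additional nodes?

The longest prefix of "bobo" already in the trie is "bo" (length 2).
Each of the 2 remaining characters creates one node.

2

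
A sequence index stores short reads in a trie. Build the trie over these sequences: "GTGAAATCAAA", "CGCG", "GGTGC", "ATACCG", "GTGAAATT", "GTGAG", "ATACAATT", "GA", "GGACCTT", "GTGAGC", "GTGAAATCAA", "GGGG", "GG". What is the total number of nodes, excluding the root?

40

Insert word by word; a character creates a node only if that edge doesn't already exist:
  "GTGAAATCAAA" → 11 new (G, T, G, A, A, A, T, C, A, A, A)
  "CGCG" → 4 new (C, G, C, G)
  "GGTGC" → prefix "G" already present; 4 new (G, T, G, C)
  "ATACCG" → 6 new (A, T, A, C, C, G)
  "GTGAAATT" → prefix "GTGAAAT" already present; 1 new (T)
  "GTGAG" → prefix "GTGA" already present; 1 new (G)
  "ATACAATT" → prefix "ATAC" already present; 4 new (A, A, T, T)
  "GA" → prefix "G" already present; 1 new (A)
  "GGACCTT" → prefix "GG" already present; 5 new (A, C, C, T, T)
  "GTGAGC" → prefix "GTGAG" already present; 1 new (C)
  "GTGAAATCAA" → prefix "GTGAAATCAA" already present; 0 new (none)
  "GGGG" → prefix "GG" already present; 2 new (G, G)
  "GG" → prefix "GG" already present; 0 new (none)
Total nodes = 11 + 4 + 4 + 6 + 1 + 1 + 4 + 1 + 5 + 1 + 0 + 2 + 0 = 40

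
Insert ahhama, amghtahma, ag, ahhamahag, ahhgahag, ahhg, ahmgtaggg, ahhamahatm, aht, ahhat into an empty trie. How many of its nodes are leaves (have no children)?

8

A leaf is a node with no children — equivalently, the end of a word that is not a proper prefix of any other stored word.
Those words: "ag", "ahhamahag", "ahhamahatm", "ahhat", "ahhgahag", "ahmgtaggg", "aht", "amghtahma"
Leaf count: 8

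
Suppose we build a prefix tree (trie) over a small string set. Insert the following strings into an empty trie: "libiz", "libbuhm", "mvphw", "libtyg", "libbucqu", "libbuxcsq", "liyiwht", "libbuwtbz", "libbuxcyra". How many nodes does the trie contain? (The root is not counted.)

Trie structure (* marks end of a word):
(root)
├─ l
│  └─ i
│     ├─ b
│     │  ├─ b
│     │  │  └─ u
│     │  │     ├─ c
│     │  │     │  └─ q
│     │  │     │     └─ u *
│     │  │     ├─ h
│     │  │     │  └─ m *
│     │  │     ├─ w
│     │  │     │  └─ t
│     │  │     │     └─ b
│     │  │     │        └─ z *
│     │  │     └─ x
│     │  │        └─ c
│     │  │           ├─ s
│     │  │           │  └─ q *
│     │  │           └─ y
│     │  │              └─ r
│     │  │                 └─ a *
│     │  ├─ i
│     │  │  └─ z *
│     │  └─ t
│     │     └─ y
│     │        └─ g *
│     └─ y
│        └─ i
│           └─ w
│              └─ h
│                 └─ t *
└─ m
   └─ v
      └─ p
         └─ h
            └─ w *
Counting every labelled node above: 36.

36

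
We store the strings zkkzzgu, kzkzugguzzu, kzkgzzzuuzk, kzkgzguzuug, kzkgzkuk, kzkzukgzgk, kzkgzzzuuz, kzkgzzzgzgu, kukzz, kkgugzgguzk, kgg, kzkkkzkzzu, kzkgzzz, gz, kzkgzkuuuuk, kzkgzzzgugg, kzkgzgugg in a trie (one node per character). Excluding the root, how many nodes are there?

Count nodes per top-level branch (shared prefixes stored once):
  'g'-branch (gz): 2 nodes
  'k'-branch (kgg, kkgugzgguzk, kukzz, kzkgzgugg, kzkgzguzuug, kzkgzkuk, kzkgzkuuuuk, kzkgzzz, kzkgzzzgugg, kzkgzzzgzgu, kzkgzzzuuz, kzkgzzzuuzk, kzkkkzkzzu, kzkzugguzzu, kzkzukgzgk): 69 nodes
  'z'-branch (zkkzzgu): 7 nodes
Sum: 78

78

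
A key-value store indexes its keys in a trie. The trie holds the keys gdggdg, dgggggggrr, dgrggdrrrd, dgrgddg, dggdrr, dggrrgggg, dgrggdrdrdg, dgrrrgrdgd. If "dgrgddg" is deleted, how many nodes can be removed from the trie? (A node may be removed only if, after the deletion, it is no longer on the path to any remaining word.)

A node on "dgrgddg"'s path can go only if nothing else ends at it or branches off below it.
The suffix "ddg" (3 nodes) is used only by "dgrgddg"; the node for "dgrg" still has the child "g", so pruning stops there.
Nodes removed: 3

3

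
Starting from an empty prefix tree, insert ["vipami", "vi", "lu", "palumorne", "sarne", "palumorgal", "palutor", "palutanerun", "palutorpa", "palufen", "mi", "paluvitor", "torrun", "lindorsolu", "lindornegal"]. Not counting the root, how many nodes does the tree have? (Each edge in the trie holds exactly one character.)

For each word, the new-node count is its length minus the longest prefix already in the trie:
  "vipami" → 6 new (v, i, p, a, m, i)
  "vi" → prefix "vi" already present; 0 new (none)
  "lu" → 2 new (l, u)
  "palumorne" → 9 new (p, a, l, u, m, o, r, n, e)
  "sarne" → 5 new (s, a, r, n, e)
  "palumorgal" → prefix "palumor" already present; 3 new (g, a, l)
  "palutor" → prefix "palu" already present; 3 new (t, o, r)
  "palutanerun" → prefix "palut" already present; 6 new (a, n, e, r, u, n)
  "palutorpa" → prefix "palutor" already present; 2 new (p, a)
  "palufen" → prefix "palu" already present; 3 new (f, e, n)
  "mi" → 2 new (m, i)
  "paluvitor" → prefix "palu" already present; 5 new (v, i, t, o, r)
  "torrun" → 6 new (t, o, r, r, u, n)
  "lindorsolu" → prefix "l" already present; 9 new (i, n, d, o, r, s, o, l, u)
  "lindornegal" → prefix "lindor" already present; 5 new (n, e, g, a, l)
Total nodes = 6 + 0 + 2 + 9 + 5 + 3 + 3 + 6 + 2 + 3 + 2 + 5 + 6 + 9 + 5 = 66

66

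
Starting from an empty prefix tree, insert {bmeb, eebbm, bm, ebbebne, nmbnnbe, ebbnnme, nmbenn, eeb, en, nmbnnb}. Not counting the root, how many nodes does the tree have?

30

Trie structure (* marks end of a word):
(root)
├─ b
│  └─ m *
│     └─ e
│        └─ b *
├─ e
│  ├─ b
│  │  └─ b
│  │     ├─ e
│  │     │  └─ b
│  │     │     └─ n
│  │     │        └─ e *
│  │     └─ n
│  │        └─ n
│  │           └─ m
│  │              └─ e *
│  ├─ e
│  │  └─ b *
│  │     └─ b
│  │        └─ m *
│  └─ n *
└─ n
   └─ m
      └─ b
         ├─ e
         │  └─ n
         │     └─ n *
         └─ n
            └─ n
               └─ b *
                  └─ e *
Counting every labelled node above: 30.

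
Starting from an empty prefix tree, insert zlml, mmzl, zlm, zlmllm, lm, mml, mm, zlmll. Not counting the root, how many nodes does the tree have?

13

Insert word by word; a character creates a node only if that edge doesn't already exist:
  "zlml" → 4 new (z, l, m, l)
  "mmzl" → 4 new (m, m, z, l)
  "zlm" → prefix "zlm" already present; 0 new (none)
  "zlmllm" → prefix "zlml" already present; 2 new (l, m)
  "lm" → 2 new (l, m)
  "mml" → prefix "mm" already present; 1 new (l)
  "mm" → prefix "mm" already present; 0 new (none)
  "zlmll" → prefix "zlmll" already present; 0 new (none)
Total nodes = 4 + 4 + 0 + 2 + 2 + 1 + 0 + 0 = 13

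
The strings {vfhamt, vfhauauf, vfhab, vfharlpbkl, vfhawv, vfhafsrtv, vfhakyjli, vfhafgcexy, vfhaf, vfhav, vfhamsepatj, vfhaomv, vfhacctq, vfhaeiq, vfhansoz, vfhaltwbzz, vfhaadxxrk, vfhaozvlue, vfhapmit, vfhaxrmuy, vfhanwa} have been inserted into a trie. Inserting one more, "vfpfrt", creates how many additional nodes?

4

Walking "vfpfrt" from the root, the first 2 characters ("vf") follow existing edges; "p" is the first miss.
Each of the 4 remaining characters creates one node.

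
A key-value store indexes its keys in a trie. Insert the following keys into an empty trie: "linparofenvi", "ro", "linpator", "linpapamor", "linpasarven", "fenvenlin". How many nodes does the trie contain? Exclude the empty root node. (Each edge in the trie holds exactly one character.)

37

Count nodes per top-level branch (shared prefixes stored once):
  'f'-branch (fenvenlin): 9 nodes
  'l'-branch (linpapamor, linparofenvi, linpasarven, linpator): 26 nodes
  'r'-branch (ro): 2 nodes
Sum: 37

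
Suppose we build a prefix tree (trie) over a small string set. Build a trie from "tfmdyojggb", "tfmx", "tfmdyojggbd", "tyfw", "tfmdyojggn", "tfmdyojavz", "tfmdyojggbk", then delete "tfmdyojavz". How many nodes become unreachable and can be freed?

A node on "tfmdyojavz"'s path can go only if nothing else ends at it or branches off below it.
The suffix "avz" (3 nodes) is used only by "tfmdyojavz"; the node for "tfmdyoj" still has the child "g", so pruning stops there.
Nodes removed: 3

3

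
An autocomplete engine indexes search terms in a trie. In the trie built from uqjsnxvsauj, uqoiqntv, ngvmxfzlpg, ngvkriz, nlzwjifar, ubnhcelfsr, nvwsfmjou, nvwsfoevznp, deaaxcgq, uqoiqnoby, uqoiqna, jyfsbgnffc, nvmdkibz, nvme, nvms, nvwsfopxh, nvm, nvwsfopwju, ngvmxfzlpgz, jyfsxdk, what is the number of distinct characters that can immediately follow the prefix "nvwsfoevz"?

1

The children of the "nvwsfoevz" node are the distinct next characters among strings starting with "nvwsfoevz".
Characters that immediately follow "nvwsfoevz" among the stored strings: {n}.
That node has 1 child edge.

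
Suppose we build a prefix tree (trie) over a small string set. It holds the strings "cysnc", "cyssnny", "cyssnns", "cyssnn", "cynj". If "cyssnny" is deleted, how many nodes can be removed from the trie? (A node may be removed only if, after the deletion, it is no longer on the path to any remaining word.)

1

Walk "cyssnny" from the leaf back toward the root, removing each node that no remaining word uses.
The suffix "y" (1 node) is used only by "cyssnny"; the node for "cyssnn" still has the child "s", so pruning stops there.
Nodes removed: 1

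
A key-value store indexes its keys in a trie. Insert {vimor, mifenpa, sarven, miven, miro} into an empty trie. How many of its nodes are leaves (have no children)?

A leaf is a node with no children — equivalently, the end of a word that is not a proper prefix of any other stored word.
Those words: "mifenpa", "miro", "miven", "sarven", "vimor"
Leaf count: 5

5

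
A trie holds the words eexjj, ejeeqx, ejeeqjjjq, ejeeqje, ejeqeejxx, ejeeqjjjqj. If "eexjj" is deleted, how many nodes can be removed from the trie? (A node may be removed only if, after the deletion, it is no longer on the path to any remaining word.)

After clearing the end-marker at "eexjj", prune upward until reaching a node still needed by another word.
The suffix "exjj" (4 nodes) is used only by "eexjj"; the node for "e" still has the child "j", so pruning stops there.
Nodes removed: 4

4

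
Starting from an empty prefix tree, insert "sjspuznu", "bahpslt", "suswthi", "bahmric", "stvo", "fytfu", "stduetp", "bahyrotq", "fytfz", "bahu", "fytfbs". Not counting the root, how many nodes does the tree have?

Insert word by word; a character creates a node only if that edge doesn't already exist:
  "sjspuznu" → 8 new (s, j, s, p, u, z, n, u)
  "bahpslt" → 7 new (b, a, h, p, s, l, t)
  "suswthi" → prefix "s" already present; 6 new (u, s, w, t, h, i)
  "bahmric" → prefix "bah" already present; 4 new (m, r, i, c)
  "stvo" → prefix "s" already present; 3 new (t, v, o)
  "fytfu" → 5 new (f, y, t, f, u)
  "stduetp" → prefix "st" already present; 5 new (d, u, e, t, p)
  "bahyrotq" → prefix "bah" already present; 5 new (y, r, o, t, q)
  "fytfz" → prefix "fytf" already present; 1 new (z)
  "bahu" → prefix "bah" already present; 1 new (u)
  "fytfbs" → prefix "fytf" already present; 2 new (b, s)
Total nodes = 8 + 7 + 6 + 4 + 3 + 5 + 5 + 5 + 1 + 1 + 2 = 47

47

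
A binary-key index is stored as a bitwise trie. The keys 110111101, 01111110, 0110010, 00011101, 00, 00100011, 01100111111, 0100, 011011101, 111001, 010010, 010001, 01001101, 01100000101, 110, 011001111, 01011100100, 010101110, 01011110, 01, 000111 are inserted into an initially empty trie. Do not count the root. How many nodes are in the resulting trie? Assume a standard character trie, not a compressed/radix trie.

Count nodes per top-level branch (shared prefixes stored once):
  '0'-branch (00, 000111, 00011101, 00100011, 01, 0100, 010001, 010010, 01001101, 010101110, 01011100100, 01011110, 01100000101, 0110010, 011001111, 01100111111, 011011101, 01111110): 65 nodes
  '1'-branch (110, 110111101, 111001): 13 nodes
Sum: 78

78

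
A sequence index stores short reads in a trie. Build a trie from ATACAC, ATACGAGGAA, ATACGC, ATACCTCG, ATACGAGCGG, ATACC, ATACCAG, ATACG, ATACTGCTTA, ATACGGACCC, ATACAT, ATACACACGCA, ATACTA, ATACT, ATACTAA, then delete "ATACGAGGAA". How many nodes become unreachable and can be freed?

A node on "ATACGAGGAA"'s path can go only if nothing else ends at it or branches off below it.
The suffix "GAA" (3 nodes) is used only by "ATACGAGGAA"; the node for "ATACGAG" still has the child "C", so pruning stops there.
Nodes removed: 3

3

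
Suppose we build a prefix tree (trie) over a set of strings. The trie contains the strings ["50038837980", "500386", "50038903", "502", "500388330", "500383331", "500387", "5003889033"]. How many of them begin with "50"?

8

Walk to "50"; the words in its subtree are exactly those with that prefix.
Matches: "500383331", "500386", "500387", "500388330", "50038837980", "5003889033", "50038903", "502"
Count: 8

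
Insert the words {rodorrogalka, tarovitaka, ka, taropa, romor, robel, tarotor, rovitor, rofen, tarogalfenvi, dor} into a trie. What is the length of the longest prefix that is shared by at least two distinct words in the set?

4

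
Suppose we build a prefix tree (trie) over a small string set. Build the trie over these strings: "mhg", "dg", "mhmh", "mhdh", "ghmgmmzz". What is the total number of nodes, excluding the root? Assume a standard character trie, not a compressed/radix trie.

Trace insertions, counting only characters that open a new branch:
  "mhg" → 3 new (m, h, g)
  "dg" → 2 new (d, g)
  "mhmh" → prefix "mh" already present; 2 new (m, h)
  "mhdh" → prefix "mh" already present; 2 new (d, h)
  "ghmgmmzz" → 8 new (g, h, m, g, m, m, z, z)
Total nodes = 3 + 2 + 2 + 2 + 8 = 17

17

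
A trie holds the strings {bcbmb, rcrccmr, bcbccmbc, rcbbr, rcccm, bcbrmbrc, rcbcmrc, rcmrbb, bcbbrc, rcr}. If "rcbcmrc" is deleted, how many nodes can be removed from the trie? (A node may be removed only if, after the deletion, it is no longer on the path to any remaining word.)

4

A node on "rcbcmrc"'s path can go only if nothing else ends at it or branches off below it.
The suffix "cmrc" (4 nodes) is used only by "rcbcmrc"; the node for "rcb" still has the child "b", so pruning stops there.
Nodes removed: 4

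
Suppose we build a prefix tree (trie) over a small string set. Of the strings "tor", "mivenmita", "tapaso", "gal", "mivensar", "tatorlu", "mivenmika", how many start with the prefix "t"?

Traverse to the node for "t", then collect every word in that subtree.
Matches: "tapaso", "tatorlu", "tor"
Count: 3

3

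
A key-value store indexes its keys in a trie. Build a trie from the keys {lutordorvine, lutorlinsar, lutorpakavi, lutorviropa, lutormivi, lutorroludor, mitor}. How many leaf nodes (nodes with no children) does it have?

7

A leaf is a node with no children — equivalently, the end of a word that is not a proper prefix of any other stored word.
Those words: "lutordorvine", "lutorlinsar", "lutormivi", "lutorpakavi", "lutorroludor", "lutorviropa", "mitor"
Leaf count: 7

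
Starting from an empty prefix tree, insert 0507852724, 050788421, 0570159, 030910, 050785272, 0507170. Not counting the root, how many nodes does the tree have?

27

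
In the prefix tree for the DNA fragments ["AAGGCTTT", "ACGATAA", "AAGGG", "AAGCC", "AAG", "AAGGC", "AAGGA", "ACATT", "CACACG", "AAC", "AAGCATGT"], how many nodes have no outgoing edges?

9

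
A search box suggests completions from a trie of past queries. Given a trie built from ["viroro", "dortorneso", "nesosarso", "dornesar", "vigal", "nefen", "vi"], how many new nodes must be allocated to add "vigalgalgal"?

6

Walking "vigalgalgal" from the root, the first 5 characters ("vigal") follow existing edges; "g" is the first miss.
New nodes needed: |"vigalgalgal"| − 5 = 11 − 5 = 6.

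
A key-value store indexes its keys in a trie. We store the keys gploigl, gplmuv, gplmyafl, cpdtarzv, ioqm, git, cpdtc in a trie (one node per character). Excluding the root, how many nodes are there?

29

Count nodes per top-level branch (shared prefixes stored once):
  'c'-branch (cpdtarzv, cpdtc): 9 nodes
  'g'-branch (git, gplmuv, gplmyafl, gploigl): 16 nodes
  'i'-branch (ioqm): 4 nodes
Sum: 29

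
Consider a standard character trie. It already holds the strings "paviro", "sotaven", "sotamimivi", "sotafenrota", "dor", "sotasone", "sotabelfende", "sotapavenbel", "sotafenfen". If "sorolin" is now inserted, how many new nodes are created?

The longest prefix of "sorolin" already in the trie is "so" (length 2).
So 7 − 2 = 5 new nodes.

5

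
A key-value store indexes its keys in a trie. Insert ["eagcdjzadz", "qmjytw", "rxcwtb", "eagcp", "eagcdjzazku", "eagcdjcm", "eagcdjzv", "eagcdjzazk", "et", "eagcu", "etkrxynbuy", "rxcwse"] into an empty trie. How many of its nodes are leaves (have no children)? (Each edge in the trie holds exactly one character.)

10

Leaves are exactly the stored words that no other stored word extends.
Those words: "eagcdjcm", "eagcdjzadz", "eagcdjzazku", "eagcdjzv", "eagcp", "eagcu", "etkrxynbuy", "qmjytw", "rxcwse", "rxcwtb"
Leaf count: 10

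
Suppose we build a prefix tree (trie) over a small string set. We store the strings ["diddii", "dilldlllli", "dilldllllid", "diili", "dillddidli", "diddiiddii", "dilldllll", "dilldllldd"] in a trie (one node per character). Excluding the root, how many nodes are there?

29

Count nodes per top-level branch (shared prefixes stored once):
  'd'-branch (diddii, diddiiddii, diili, dillddidli, dilldllldd, dilldllll, dilldlllli, dilldllllid): 29 nodes
Sum: 29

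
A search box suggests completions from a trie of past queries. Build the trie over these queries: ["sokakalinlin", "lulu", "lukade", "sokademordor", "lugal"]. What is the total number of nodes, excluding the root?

31

Count nodes per top-level branch (shared prefixes stored once):
  'l'-branch (lugal, lukade, lulu): 11 nodes
  's'-branch (sokademordor, sokakalinlin): 20 nodes
Sum: 31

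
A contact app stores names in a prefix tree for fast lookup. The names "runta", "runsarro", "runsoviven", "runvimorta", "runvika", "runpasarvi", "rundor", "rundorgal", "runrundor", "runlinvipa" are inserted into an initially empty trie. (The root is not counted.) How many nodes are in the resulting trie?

Trace insertions, counting only characters that open a new branch:
  "runta" → 5 new (r, u, n, t, a)
  "runsarro" → prefix "run" already present; 5 new (s, a, r, r, o)
  "runsoviven" → prefix "runs" already present; 6 new (o, v, i, v, e, n)
  "runvimorta" → prefix "run" already present; 7 new (v, i, m, o, r, t, a)
  "runvika" → prefix "runvi" already present; 2 new (k, a)
  "runpasarvi" → prefix "run" already present; 7 new (p, a, s, a, r, v, i)
  "rundor" → prefix "run" already present; 3 new (d, o, r)
  "rundorgal" → prefix "rundor" already present; 3 new (g, a, l)
  "runrundor" → prefix "run" already present; 6 new (r, u, n, d, o, r)
  "runlinvipa" → prefix "run" already present; 7 new (l, i, n, v, i, p, a)
Total nodes = 5 + 5 + 6 + 7 + 2 + 7 + 3 + 3 + 6 + 7 = 51

51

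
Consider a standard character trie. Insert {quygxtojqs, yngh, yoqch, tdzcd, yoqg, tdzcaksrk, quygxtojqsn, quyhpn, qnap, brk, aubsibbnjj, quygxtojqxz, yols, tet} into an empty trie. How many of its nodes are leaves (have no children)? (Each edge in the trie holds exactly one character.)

Leaves are exactly the stored words that no other stored word extends.
Those words: "aubsibbnjj", "brk", "qnap", "quygxtojqsn", "quygxtojqxz", "quyhpn", "tdzcaksrk", "tdzcd", "tet", "yngh", "yols", "yoqch", "yoqg"
Leaf count: 13

13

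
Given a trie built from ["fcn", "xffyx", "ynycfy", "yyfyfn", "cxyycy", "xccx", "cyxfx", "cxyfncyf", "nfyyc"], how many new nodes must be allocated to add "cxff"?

Walking "cxff" from the root, the first 2 characters ("cx") follow existing edges; "f" is the first miss.
New nodes needed: |"cxff"| − 2 = 4 − 2 = 2.

2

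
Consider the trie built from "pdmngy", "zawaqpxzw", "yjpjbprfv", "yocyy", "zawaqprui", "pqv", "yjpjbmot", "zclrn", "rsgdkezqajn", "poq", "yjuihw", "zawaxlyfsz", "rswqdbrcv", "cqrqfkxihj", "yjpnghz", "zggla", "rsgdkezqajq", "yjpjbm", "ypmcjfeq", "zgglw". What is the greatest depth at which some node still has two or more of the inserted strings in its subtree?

Equivalently: take the maximum, over all pairs, of their longest common prefix length.
"rsgdkezqajn" and "rsgdkezqajq" agree on "rsgdkezqaj" (10 characters) before diverging; nothing deeper is shared.
Longest shared-prefix length: 10

10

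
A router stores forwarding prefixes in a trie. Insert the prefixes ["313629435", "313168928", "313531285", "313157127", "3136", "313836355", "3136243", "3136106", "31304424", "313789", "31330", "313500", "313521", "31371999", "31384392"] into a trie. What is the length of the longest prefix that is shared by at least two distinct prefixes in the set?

5

Look for the deepest trie node that still has at least two words in its subtree.
e.g. "3136243" and "313629435" share the prefix "31362" of length 5; no pair shares a longer one.
Longest shared-prefix length: 5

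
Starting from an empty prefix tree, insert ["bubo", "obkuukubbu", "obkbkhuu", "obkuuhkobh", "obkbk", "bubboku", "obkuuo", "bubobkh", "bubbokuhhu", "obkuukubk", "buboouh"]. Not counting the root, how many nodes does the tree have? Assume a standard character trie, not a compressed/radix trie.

For each word, the new-node count is its length minus the longest prefix already in the trie:
  "bubo" → 4 new (b, u, b, o)
  "obkuukubbu" → 10 new (o, b, k, u, u, k, u, b, b, u)
  "obkbkhuu" → prefix "obk" already present; 5 new (b, k, h, u, u)
  "obkuuhkobh" → prefix "obkuu" already present; 5 new (h, k, o, b, h)
  "obkbk" → prefix "obkbk" already present; 0 new (none)
  "bubboku" → prefix "bub" already present; 4 new (b, o, k, u)
  "obkuuo" → prefix "obkuu" already present; 1 new (o)
  "bubobkh" → prefix "bubo" already present; 3 new (b, k, h)
  "bubbokuhhu" → prefix "bubboku" already present; 3 new (h, h, u)
  "obkuukubk" → prefix "obkuukub" already present; 1 new (k)
  "buboouh" → prefix "bubo" already present; 3 new (o, u, h)
Total nodes = 4 + 10 + 5 + 5 + 0 + 4 + 1 + 3 + 3 + 1 + 3 = 39

39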